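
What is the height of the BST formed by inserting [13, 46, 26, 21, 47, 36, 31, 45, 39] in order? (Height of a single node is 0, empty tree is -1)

Insertion order: [13, 46, 26, 21, 47, 36, 31, 45, 39]
Tree (level-order array): [13, None, 46, 26, 47, 21, 36, None, None, None, None, 31, 45, None, None, 39]
Compute height bottom-up (empty subtree = -1):
  height(21) = 1 + max(-1, -1) = 0
  height(31) = 1 + max(-1, -1) = 0
  height(39) = 1 + max(-1, -1) = 0
  height(45) = 1 + max(0, -1) = 1
  height(36) = 1 + max(0, 1) = 2
  height(26) = 1 + max(0, 2) = 3
  height(47) = 1 + max(-1, -1) = 0
  height(46) = 1 + max(3, 0) = 4
  height(13) = 1 + max(-1, 4) = 5
Height = 5


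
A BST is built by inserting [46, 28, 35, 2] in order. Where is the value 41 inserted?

Starting tree (level order): [46, 28, None, 2, 35]
Insertion path: 46 -> 28 -> 35
Result: insert 41 as right child of 35
Final tree (level order): [46, 28, None, 2, 35, None, None, None, 41]


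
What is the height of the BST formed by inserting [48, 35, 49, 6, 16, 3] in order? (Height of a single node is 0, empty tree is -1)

Insertion order: [48, 35, 49, 6, 16, 3]
Tree (level-order array): [48, 35, 49, 6, None, None, None, 3, 16]
Compute height bottom-up (empty subtree = -1):
  height(3) = 1 + max(-1, -1) = 0
  height(16) = 1 + max(-1, -1) = 0
  height(6) = 1 + max(0, 0) = 1
  height(35) = 1 + max(1, -1) = 2
  height(49) = 1 + max(-1, -1) = 0
  height(48) = 1 + max(2, 0) = 3
Height = 3


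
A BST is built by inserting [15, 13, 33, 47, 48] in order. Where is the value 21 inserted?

Starting tree (level order): [15, 13, 33, None, None, None, 47, None, 48]
Insertion path: 15 -> 33
Result: insert 21 as left child of 33
Final tree (level order): [15, 13, 33, None, None, 21, 47, None, None, None, 48]


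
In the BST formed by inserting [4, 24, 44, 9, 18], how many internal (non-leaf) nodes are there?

Tree built from: [4, 24, 44, 9, 18]
Tree (level-order array): [4, None, 24, 9, 44, None, 18]
Rule: An internal node has at least one child.
Per-node child counts:
  node 4: 1 child(ren)
  node 24: 2 child(ren)
  node 9: 1 child(ren)
  node 18: 0 child(ren)
  node 44: 0 child(ren)
Matching nodes: [4, 24, 9]
Count of internal (non-leaf) nodes: 3


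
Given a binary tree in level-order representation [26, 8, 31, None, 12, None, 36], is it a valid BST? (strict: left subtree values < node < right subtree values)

Level-order array: [26, 8, 31, None, 12, None, 36]
Validate using subtree bounds (lo, hi): at each node, require lo < value < hi,
then recurse left with hi=value and right with lo=value.
Preorder trace (stopping at first violation):
  at node 26 with bounds (-inf, +inf): OK
  at node 8 with bounds (-inf, 26): OK
  at node 12 with bounds (8, 26): OK
  at node 31 with bounds (26, +inf): OK
  at node 36 with bounds (31, +inf): OK
No violation found at any node.
Result: Valid BST


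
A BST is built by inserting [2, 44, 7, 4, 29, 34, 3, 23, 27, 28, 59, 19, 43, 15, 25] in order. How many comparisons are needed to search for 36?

Search path for 36: 2 -> 44 -> 7 -> 29 -> 34 -> 43
Found: False
Comparisons: 6


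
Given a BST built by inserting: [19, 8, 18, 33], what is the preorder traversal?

Tree insertion order: [19, 8, 18, 33]
Tree (level-order array): [19, 8, 33, None, 18]
Preorder traversal: [19, 8, 18, 33]


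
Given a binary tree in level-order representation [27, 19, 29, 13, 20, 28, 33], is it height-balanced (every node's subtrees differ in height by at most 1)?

Tree (level-order array): [27, 19, 29, 13, 20, 28, 33]
Definition: a tree is height-balanced if, at every node, |h(left) - h(right)| <= 1 (empty subtree has height -1).
Bottom-up per-node check:
  node 13: h_left=-1, h_right=-1, diff=0 [OK], height=0
  node 20: h_left=-1, h_right=-1, diff=0 [OK], height=0
  node 19: h_left=0, h_right=0, diff=0 [OK], height=1
  node 28: h_left=-1, h_right=-1, diff=0 [OK], height=0
  node 33: h_left=-1, h_right=-1, diff=0 [OK], height=0
  node 29: h_left=0, h_right=0, diff=0 [OK], height=1
  node 27: h_left=1, h_right=1, diff=0 [OK], height=2
All nodes satisfy the balance condition.
Result: Balanced


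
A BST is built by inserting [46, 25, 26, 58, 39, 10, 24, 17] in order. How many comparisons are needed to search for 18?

Search path for 18: 46 -> 25 -> 10 -> 24 -> 17
Found: False
Comparisons: 5


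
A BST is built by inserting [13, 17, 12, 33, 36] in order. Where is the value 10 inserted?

Starting tree (level order): [13, 12, 17, None, None, None, 33, None, 36]
Insertion path: 13 -> 12
Result: insert 10 as left child of 12
Final tree (level order): [13, 12, 17, 10, None, None, 33, None, None, None, 36]


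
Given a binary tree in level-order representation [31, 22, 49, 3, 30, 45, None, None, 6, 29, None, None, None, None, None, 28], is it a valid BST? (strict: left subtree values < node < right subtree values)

Level-order array: [31, 22, 49, 3, 30, 45, None, None, 6, 29, None, None, None, None, None, 28]
Validate using subtree bounds (lo, hi): at each node, require lo < value < hi,
then recurse left with hi=value and right with lo=value.
Preorder trace (stopping at first violation):
  at node 31 with bounds (-inf, +inf): OK
  at node 22 with bounds (-inf, 31): OK
  at node 3 with bounds (-inf, 22): OK
  at node 6 with bounds (3, 22): OK
  at node 30 with bounds (22, 31): OK
  at node 29 with bounds (22, 30): OK
  at node 28 with bounds (22, 29): OK
  at node 49 with bounds (31, +inf): OK
  at node 45 with bounds (31, 49): OK
No violation found at any node.
Result: Valid BST


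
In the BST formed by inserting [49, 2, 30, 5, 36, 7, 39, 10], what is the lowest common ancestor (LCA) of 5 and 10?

Tree insertion order: [49, 2, 30, 5, 36, 7, 39, 10]
Tree (level-order array): [49, 2, None, None, 30, 5, 36, None, 7, None, 39, None, 10]
In a BST, the LCA of p=5, q=10 is the first node v on the
root-to-leaf path with p <= v <= q (go left if both < v, right if both > v).
Walk from root:
  at 49: both 5 and 10 < 49, go left
  at 2: both 5 and 10 > 2, go right
  at 30: both 5 and 10 < 30, go left
  at 5: 5 <= 5 <= 10, this is the LCA
LCA = 5


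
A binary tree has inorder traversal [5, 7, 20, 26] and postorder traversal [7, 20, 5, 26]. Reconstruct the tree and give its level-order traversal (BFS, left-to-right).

Inorder:   [5, 7, 20, 26]
Postorder: [7, 20, 5, 26]
Algorithm: postorder visits root last, so walk postorder right-to-left;
each value is the root of the current inorder slice — split it at that
value, recurse on the right subtree first, then the left.
Recursive splits:
  root=26; inorder splits into left=[5, 7, 20], right=[]
  root=5; inorder splits into left=[], right=[7, 20]
  root=20; inorder splits into left=[7], right=[]
  root=7; inorder splits into left=[], right=[]
Reconstructed level-order: [26, 5, 20, 7]


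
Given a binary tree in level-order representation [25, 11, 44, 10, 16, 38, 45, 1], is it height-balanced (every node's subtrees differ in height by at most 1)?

Tree (level-order array): [25, 11, 44, 10, 16, 38, 45, 1]
Definition: a tree is height-balanced if, at every node, |h(left) - h(right)| <= 1 (empty subtree has height -1).
Bottom-up per-node check:
  node 1: h_left=-1, h_right=-1, diff=0 [OK], height=0
  node 10: h_left=0, h_right=-1, diff=1 [OK], height=1
  node 16: h_left=-1, h_right=-1, diff=0 [OK], height=0
  node 11: h_left=1, h_right=0, diff=1 [OK], height=2
  node 38: h_left=-1, h_right=-1, diff=0 [OK], height=0
  node 45: h_left=-1, h_right=-1, diff=0 [OK], height=0
  node 44: h_left=0, h_right=0, diff=0 [OK], height=1
  node 25: h_left=2, h_right=1, diff=1 [OK], height=3
All nodes satisfy the balance condition.
Result: Balanced


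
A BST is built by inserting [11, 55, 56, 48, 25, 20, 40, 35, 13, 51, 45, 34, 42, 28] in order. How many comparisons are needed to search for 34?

Search path for 34: 11 -> 55 -> 48 -> 25 -> 40 -> 35 -> 34
Found: True
Comparisons: 7


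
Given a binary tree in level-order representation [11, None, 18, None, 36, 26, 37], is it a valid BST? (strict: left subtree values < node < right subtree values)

Level-order array: [11, None, 18, None, 36, 26, 37]
Validate using subtree bounds (lo, hi): at each node, require lo < value < hi,
then recurse left with hi=value and right with lo=value.
Preorder trace (stopping at first violation):
  at node 11 with bounds (-inf, +inf): OK
  at node 18 with bounds (11, +inf): OK
  at node 36 with bounds (18, +inf): OK
  at node 26 with bounds (18, 36): OK
  at node 37 with bounds (36, +inf): OK
No violation found at any node.
Result: Valid BST


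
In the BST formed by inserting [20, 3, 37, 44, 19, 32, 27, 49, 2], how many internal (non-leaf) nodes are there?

Tree built from: [20, 3, 37, 44, 19, 32, 27, 49, 2]
Tree (level-order array): [20, 3, 37, 2, 19, 32, 44, None, None, None, None, 27, None, None, 49]
Rule: An internal node has at least one child.
Per-node child counts:
  node 20: 2 child(ren)
  node 3: 2 child(ren)
  node 2: 0 child(ren)
  node 19: 0 child(ren)
  node 37: 2 child(ren)
  node 32: 1 child(ren)
  node 27: 0 child(ren)
  node 44: 1 child(ren)
  node 49: 0 child(ren)
Matching nodes: [20, 3, 37, 32, 44]
Count of internal (non-leaf) nodes: 5


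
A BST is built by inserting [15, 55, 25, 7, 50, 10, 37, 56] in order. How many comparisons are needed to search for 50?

Search path for 50: 15 -> 55 -> 25 -> 50
Found: True
Comparisons: 4


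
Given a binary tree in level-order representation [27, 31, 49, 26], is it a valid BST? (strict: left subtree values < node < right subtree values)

Level-order array: [27, 31, 49, 26]
Validate using subtree bounds (lo, hi): at each node, require lo < value < hi,
then recurse left with hi=value and right with lo=value.
Preorder trace (stopping at first violation):
  at node 27 with bounds (-inf, +inf): OK
  at node 31 with bounds (-inf, 27): VIOLATION
Node 31 violates its bound: not (-inf < 31 < 27).
Result: Not a valid BST


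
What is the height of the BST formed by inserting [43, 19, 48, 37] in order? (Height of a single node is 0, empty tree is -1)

Insertion order: [43, 19, 48, 37]
Tree (level-order array): [43, 19, 48, None, 37]
Compute height bottom-up (empty subtree = -1):
  height(37) = 1 + max(-1, -1) = 0
  height(19) = 1 + max(-1, 0) = 1
  height(48) = 1 + max(-1, -1) = 0
  height(43) = 1 + max(1, 0) = 2
Height = 2


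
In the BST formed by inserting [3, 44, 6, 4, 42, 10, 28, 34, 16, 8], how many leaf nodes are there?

Tree built from: [3, 44, 6, 4, 42, 10, 28, 34, 16, 8]
Tree (level-order array): [3, None, 44, 6, None, 4, 42, None, None, 10, None, 8, 28, None, None, 16, 34]
Rule: A leaf has 0 children.
Per-node child counts:
  node 3: 1 child(ren)
  node 44: 1 child(ren)
  node 6: 2 child(ren)
  node 4: 0 child(ren)
  node 42: 1 child(ren)
  node 10: 2 child(ren)
  node 8: 0 child(ren)
  node 28: 2 child(ren)
  node 16: 0 child(ren)
  node 34: 0 child(ren)
Matching nodes: [4, 8, 16, 34]
Count of leaf nodes: 4


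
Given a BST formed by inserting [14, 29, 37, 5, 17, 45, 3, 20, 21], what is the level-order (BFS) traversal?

Tree insertion order: [14, 29, 37, 5, 17, 45, 3, 20, 21]
Tree (level-order array): [14, 5, 29, 3, None, 17, 37, None, None, None, 20, None, 45, None, 21]
BFS from the root, enqueuing left then right child of each popped node:
  queue [14] -> pop 14, enqueue [5, 29], visited so far: [14]
  queue [5, 29] -> pop 5, enqueue [3], visited so far: [14, 5]
  queue [29, 3] -> pop 29, enqueue [17, 37], visited so far: [14, 5, 29]
  queue [3, 17, 37] -> pop 3, enqueue [none], visited so far: [14, 5, 29, 3]
  queue [17, 37] -> pop 17, enqueue [20], visited so far: [14, 5, 29, 3, 17]
  queue [37, 20] -> pop 37, enqueue [45], visited so far: [14, 5, 29, 3, 17, 37]
  queue [20, 45] -> pop 20, enqueue [21], visited so far: [14, 5, 29, 3, 17, 37, 20]
  queue [45, 21] -> pop 45, enqueue [none], visited so far: [14, 5, 29, 3, 17, 37, 20, 45]
  queue [21] -> pop 21, enqueue [none], visited so far: [14, 5, 29, 3, 17, 37, 20, 45, 21]
Result: [14, 5, 29, 3, 17, 37, 20, 45, 21]


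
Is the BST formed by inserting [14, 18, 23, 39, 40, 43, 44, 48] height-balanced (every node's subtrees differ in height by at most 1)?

Tree (level-order array): [14, None, 18, None, 23, None, 39, None, 40, None, 43, None, 44, None, 48]
Definition: a tree is height-balanced if, at every node, |h(left) - h(right)| <= 1 (empty subtree has height -1).
Bottom-up per-node check:
  node 48: h_left=-1, h_right=-1, diff=0 [OK], height=0
  node 44: h_left=-1, h_right=0, diff=1 [OK], height=1
  node 43: h_left=-1, h_right=1, diff=2 [FAIL (|-1-1|=2 > 1)], height=2
  node 40: h_left=-1, h_right=2, diff=3 [FAIL (|-1-2|=3 > 1)], height=3
  node 39: h_left=-1, h_right=3, diff=4 [FAIL (|-1-3|=4 > 1)], height=4
  node 23: h_left=-1, h_right=4, diff=5 [FAIL (|-1-4|=5 > 1)], height=5
  node 18: h_left=-1, h_right=5, diff=6 [FAIL (|-1-5|=6 > 1)], height=6
  node 14: h_left=-1, h_right=6, diff=7 [FAIL (|-1-6|=7 > 1)], height=7
Node 43 violates the condition: |-1 - 1| = 2 > 1.
Result: Not balanced


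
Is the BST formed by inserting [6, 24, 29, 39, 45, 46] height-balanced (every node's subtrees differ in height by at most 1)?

Tree (level-order array): [6, None, 24, None, 29, None, 39, None, 45, None, 46]
Definition: a tree is height-balanced if, at every node, |h(left) - h(right)| <= 1 (empty subtree has height -1).
Bottom-up per-node check:
  node 46: h_left=-1, h_right=-1, diff=0 [OK], height=0
  node 45: h_left=-1, h_right=0, diff=1 [OK], height=1
  node 39: h_left=-1, h_right=1, diff=2 [FAIL (|-1-1|=2 > 1)], height=2
  node 29: h_left=-1, h_right=2, diff=3 [FAIL (|-1-2|=3 > 1)], height=3
  node 24: h_left=-1, h_right=3, diff=4 [FAIL (|-1-3|=4 > 1)], height=4
  node 6: h_left=-1, h_right=4, diff=5 [FAIL (|-1-4|=5 > 1)], height=5
Node 39 violates the condition: |-1 - 1| = 2 > 1.
Result: Not balanced


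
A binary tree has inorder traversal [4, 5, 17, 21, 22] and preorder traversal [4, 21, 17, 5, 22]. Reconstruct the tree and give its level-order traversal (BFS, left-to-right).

Inorder:  [4, 5, 17, 21, 22]
Preorder: [4, 21, 17, 5, 22]
Algorithm: preorder visits root first, so consume preorder in order;
for each root, split the current inorder slice at that value into
left-subtree inorder and right-subtree inorder, then recurse.
Recursive splits:
  root=4; inorder splits into left=[], right=[5, 17, 21, 22]
  root=21; inorder splits into left=[5, 17], right=[22]
  root=17; inorder splits into left=[5], right=[]
  root=5; inorder splits into left=[], right=[]
  root=22; inorder splits into left=[], right=[]
Reconstructed level-order: [4, 21, 17, 22, 5]


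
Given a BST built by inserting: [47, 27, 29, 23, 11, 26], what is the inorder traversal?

Tree insertion order: [47, 27, 29, 23, 11, 26]
Tree (level-order array): [47, 27, None, 23, 29, 11, 26]
Inorder traversal: [11, 23, 26, 27, 29, 47]


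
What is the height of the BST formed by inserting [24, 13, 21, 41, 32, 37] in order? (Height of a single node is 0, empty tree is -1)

Insertion order: [24, 13, 21, 41, 32, 37]
Tree (level-order array): [24, 13, 41, None, 21, 32, None, None, None, None, 37]
Compute height bottom-up (empty subtree = -1):
  height(21) = 1 + max(-1, -1) = 0
  height(13) = 1 + max(-1, 0) = 1
  height(37) = 1 + max(-1, -1) = 0
  height(32) = 1 + max(-1, 0) = 1
  height(41) = 1 + max(1, -1) = 2
  height(24) = 1 + max(1, 2) = 3
Height = 3


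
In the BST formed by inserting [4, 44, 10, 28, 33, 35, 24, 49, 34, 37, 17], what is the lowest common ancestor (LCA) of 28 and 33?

Tree insertion order: [4, 44, 10, 28, 33, 35, 24, 49, 34, 37, 17]
Tree (level-order array): [4, None, 44, 10, 49, None, 28, None, None, 24, 33, 17, None, None, 35, None, None, 34, 37]
In a BST, the LCA of p=28, q=33 is the first node v on the
root-to-leaf path with p <= v <= q (go left if both < v, right if both > v).
Walk from root:
  at 4: both 28 and 33 > 4, go right
  at 44: both 28 and 33 < 44, go left
  at 10: both 28 and 33 > 10, go right
  at 28: 28 <= 28 <= 33, this is the LCA
LCA = 28


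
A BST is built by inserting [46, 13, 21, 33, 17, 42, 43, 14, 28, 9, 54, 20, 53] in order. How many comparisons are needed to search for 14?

Search path for 14: 46 -> 13 -> 21 -> 17 -> 14
Found: True
Comparisons: 5


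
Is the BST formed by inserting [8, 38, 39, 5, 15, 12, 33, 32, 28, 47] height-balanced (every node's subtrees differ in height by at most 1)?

Tree (level-order array): [8, 5, 38, None, None, 15, 39, 12, 33, None, 47, None, None, 32, None, None, None, 28]
Definition: a tree is height-balanced if, at every node, |h(left) - h(right)| <= 1 (empty subtree has height -1).
Bottom-up per-node check:
  node 5: h_left=-1, h_right=-1, diff=0 [OK], height=0
  node 12: h_left=-1, h_right=-1, diff=0 [OK], height=0
  node 28: h_left=-1, h_right=-1, diff=0 [OK], height=0
  node 32: h_left=0, h_right=-1, diff=1 [OK], height=1
  node 33: h_left=1, h_right=-1, diff=2 [FAIL (|1--1|=2 > 1)], height=2
  node 15: h_left=0, h_right=2, diff=2 [FAIL (|0-2|=2 > 1)], height=3
  node 47: h_left=-1, h_right=-1, diff=0 [OK], height=0
  node 39: h_left=-1, h_right=0, diff=1 [OK], height=1
  node 38: h_left=3, h_right=1, diff=2 [FAIL (|3-1|=2 > 1)], height=4
  node 8: h_left=0, h_right=4, diff=4 [FAIL (|0-4|=4 > 1)], height=5
Node 33 violates the condition: |1 - -1| = 2 > 1.
Result: Not balanced


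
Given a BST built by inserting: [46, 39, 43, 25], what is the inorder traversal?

Tree insertion order: [46, 39, 43, 25]
Tree (level-order array): [46, 39, None, 25, 43]
Inorder traversal: [25, 39, 43, 46]


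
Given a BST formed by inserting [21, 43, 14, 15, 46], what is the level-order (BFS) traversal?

Tree insertion order: [21, 43, 14, 15, 46]
Tree (level-order array): [21, 14, 43, None, 15, None, 46]
BFS from the root, enqueuing left then right child of each popped node:
  queue [21] -> pop 21, enqueue [14, 43], visited so far: [21]
  queue [14, 43] -> pop 14, enqueue [15], visited so far: [21, 14]
  queue [43, 15] -> pop 43, enqueue [46], visited so far: [21, 14, 43]
  queue [15, 46] -> pop 15, enqueue [none], visited so far: [21, 14, 43, 15]
  queue [46] -> pop 46, enqueue [none], visited so far: [21, 14, 43, 15, 46]
Result: [21, 14, 43, 15, 46]


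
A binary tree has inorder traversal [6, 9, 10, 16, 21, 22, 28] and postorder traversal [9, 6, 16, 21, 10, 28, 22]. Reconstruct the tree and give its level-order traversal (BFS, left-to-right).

Inorder:   [6, 9, 10, 16, 21, 22, 28]
Postorder: [9, 6, 16, 21, 10, 28, 22]
Algorithm: postorder visits root last, so walk postorder right-to-left;
each value is the root of the current inorder slice — split it at that
value, recurse on the right subtree first, then the left.
Recursive splits:
  root=22; inorder splits into left=[6, 9, 10, 16, 21], right=[28]
  root=28; inorder splits into left=[], right=[]
  root=10; inorder splits into left=[6, 9], right=[16, 21]
  root=21; inorder splits into left=[16], right=[]
  root=16; inorder splits into left=[], right=[]
  root=6; inorder splits into left=[], right=[9]
  root=9; inorder splits into left=[], right=[]
Reconstructed level-order: [22, 10, 28, 6, 21, 9, 16]


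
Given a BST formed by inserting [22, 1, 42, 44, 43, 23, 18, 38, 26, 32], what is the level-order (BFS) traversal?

Tree insertion order: [22, 1, 42, 44, 43, 23, 18, 38, 26, 32]
Tree (level-order array): [22, 1, 42, None, 18, 23, 44, None, None, None, 38, 43, None, 26, None, None, None, None, 32]
BFS from the root, enqueuing left then right child of each popped node:
  queue [22] -> pop 22, enqueue [1, 42], visited so far: [22]
  queue [1, 42] -> pop 1, enqueue [18], visited so far: [22, 1]
  queue [42, 18] -> pop 42, enqueue [23, 44], visited so far: [22, 1, 42]
  queue [18, 23, 44] -> pop 18, enqueue [none], visited so far: [22, 1, 42, 18]
  queue [23, 44] -> pop 23, enqueue [38], visited so far: [22, 1, 42, 18, 23]
  queue [44, 38] -> pop 44, enqueue [43], visited so far: [22, 1, 42, 18, 23, 44]
  queue [38, 43] -> pop 38, enqueue [26], visited so far: [22, 1, 42, 18, 23, 44, 38]
  queue [43, 26] -> pop 43, enqueue [none], visited so far: [22, 1, 42, 18, 23, 44, 38, 43]
  queue [26] -> pop 26, enqueue [32], visited so far: [22, 1, 42, 18, 23, 44, 38, 43, 26]
  queue [32] -> pop 32, enqueue [none], visited so far: [22, 1, 42, 18, 23, 44, 38, 43, 26, 32]
Result: [22, 1, 42, 18, 23, 44, 38, 43, 26, 32]


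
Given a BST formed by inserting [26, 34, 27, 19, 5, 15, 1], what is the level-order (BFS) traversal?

Tree insertion order: [26, 34, 27, 19, 5, 15, 1]
Tree (level-order array): [26, 19, 34, 5, None, 27, None, 1, 15]
BFS from the root, enqueuing left then right child of each popped node:
  queue [26] -> pop 26, enqueue [19, 34], visited so far: [26]
  queue [19, 34] -> pop 19, enqueue [5], visited so far: [26, 19]
  queue [34, 5] -> pop 34, enqueue [27], visited so far: [26, 19, 34]
  queue [5, 27] -> pop 5, enqueue [1, 15], visited so far: [26, 19, 34, 5]
  queue [27, 1, 15] -> pop 27, enqueue [none], visited so far: [26, 19, 34, 5, 27]
  queue [1, 15] -> pop 1, enqueue [none], visited so far: [26, 19, 34, 5, 27, 1]
  queue [15] -> pop 15, enqueue [none], visited so far: [26, 19, 34, 5, 27, 1, 15]
Result: [26, 19, 34, 5, 27, 1, 15]


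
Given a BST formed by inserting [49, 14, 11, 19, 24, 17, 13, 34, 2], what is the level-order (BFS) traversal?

Tree insertion order: [49, 14, 11, 19, 24, 17, 13, 34, 2]
Tree (level-order array): [49, 14, None, 11, 19, 2, 13, 17, 24, None, None, None, None, None, None, None, 34]
BFS from the root, enqueuing left then right child of each popped node:
  queue [49] -> pop 49, enqueue [14], visited so far: [49]
  queue [14] -> pop 14, enqueue [11, 19], visited so far: [49, 14]
  queue [11, 19] -> pop 11, enqueue [2, 13], visited so far: [49, 14, 11]
  queue [19, 2, 13] -> pop 19, enqueue [17, 24], visited so far: [49, 14, 11, 19]
  queue [2, 13, 17, 24] -> pop 2, enqueue [none], visited so far: [49, 14, 11, 19, 2]
  queue [13, 17, 24] -> pop 13, enqueue [none], visited so far: [49, 14, 11, 19, 2, 13]
  queue [17, 24] -> pop 17, enqueue [none], visited so far: [49, 14, 11, 19, 2, 13, 17]
  queue [24] -> pop 24, enqueue [34], visited so far: [49, 14, 11, 19, 2, 13, 17, 24]
  queue [34] -> pop 34, enqueue [none], visited so far: [49, 14, 11, 19, 2, 13, 17, 24, 34]
Result: [49, 14, 11, 19, 2, 13, 17, 24, 34]


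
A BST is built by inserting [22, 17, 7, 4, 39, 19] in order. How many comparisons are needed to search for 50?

Search path for 50: 22 -> 39
Found: False
Comparisons: 2


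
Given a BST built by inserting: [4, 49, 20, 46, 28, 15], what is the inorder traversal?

Tree insertion order: [4, 49, 20, 46, 28, 15]
Tree (level-order array): [4, None, 49, 20, None, 15, 46, None, None, 28]
Inorder traversal: [4, 15, 20, 28, 46, 49]


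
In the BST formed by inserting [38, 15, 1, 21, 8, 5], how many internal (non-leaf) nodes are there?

Tree built from: [38, 15, 1, 21, 8, 5]
Tree (level-order array): [38, 15, None, 1, 21, None, 8, None, None, 5]
Rule: An internal node has at least one child.
Per-node child counts:
  node 38: 1 child(ren)
  node 15: 2 child(ren)
  node 1: 1 child(ren)
  node 8: 1 child(ren)
  node 5: 0 child(ren)
  node 21: 0 child(ren)
Matching nodes: [38, 15, 1, 8]
Count of internal (non-leaf) nodes: 4


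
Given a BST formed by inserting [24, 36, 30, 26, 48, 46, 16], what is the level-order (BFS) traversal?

Tree insertion order: [24, 36, 30, 26, 48, 46, 16]
Tree (level-order array): [24, 16, 36, None, None, 30, 48, 26, None, 46]
BFS from the root, enqueuing left then right child of each popped node:
  queue [24] -> pop 24, enqueue [16, 36], visited so far: [24]
  queue [16, 36] -> pop 16, enqueue [none], visited so far: [24, 16]
  queue [36] -> pop 36, enqueue [30, 48], visited so far: [24, 16, 36]
  queue [30, 48] -> pop 30, enqueue [26], visited so far: [24, 16, 36, 30]
  queue [48, 26] -> pop 48, enqueue [46], visited so far: [24, 16, 36, 30, 48]
  queue [26, 46] -> pop 26, enqueue [none], visited so far: [24, 16, 36, 30, 48, 26]
  queue [46] -> pop 46, enqueue [none], visited so far: [24, 16, 36, 30, 48, 26, 46]
Result: [24, 16, 36, 30, 48, 26, 46]


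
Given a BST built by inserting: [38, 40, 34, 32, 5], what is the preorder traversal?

Tree insertion order: [38, 40, 34, 32, 5]
Tree (level-order array): [38, 34, 40, 32, None, None, None, 5]
Preorder traversal: [38, 34, 32, 5, 40]


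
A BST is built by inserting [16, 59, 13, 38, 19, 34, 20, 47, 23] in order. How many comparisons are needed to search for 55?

Search path for 55: 16 -> 59 -> 38 -> 47
Found: False
Comparisons: 4


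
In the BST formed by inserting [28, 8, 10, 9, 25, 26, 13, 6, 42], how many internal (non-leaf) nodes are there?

Tree built from: [28, 8, 10, 9, 25, 26, 13, 6, 42]
Tree (level-order array): [28, 8, 42, 6, 10, None, None, None, None, 9, 25, None, None, 13, 26]
Rule: An internal node has at least one child.
Per-node child counts:
  node 28: 2 child(ren)
  node 8: 2 child(ren)
  node 6: 0 child(ren)
  node 10: 2 child(ren)
  node 9: 0 child(ren)
  node 25: 2 child(ren)
  node 13: 0 child(ren)
  node 26: 0 child(ren)
  node 42: 0 child(ren)
Matching nodes: [28, 8, 10, 25]
Count of internal (non-leaf) nodes: 4


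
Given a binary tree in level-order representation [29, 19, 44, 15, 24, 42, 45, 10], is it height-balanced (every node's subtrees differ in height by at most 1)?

Tree (level-order array): [29, 19, 44, 15, 24, 42, 45, 10]
Definition: a tree is height-balanced if, at every node, |h(left) - h(right)| <= 1 (empty subtree has height -1).
Bottom-up per-node check:
  node 10: h_left=-1, h_right=-1, diff=0 [OK], height=0
  node 15: h_left=0, h_right=-1, diff=1 [OK], height=1
  node 24: h_left=-1, h_right=-1, diff=0 [OK], height=0
  node 19: h_left=1, h_right=0, diff=1 [OK], height=2
  node 42: h_left=-1, h_right=-1, diff=0 [OK], height=0
  node 45: h_left=-1, h_right=-1, diff=0 [OK], height=0
  node 44: h_left=0, h_right=0, diff=0 [OK], height=1
  node 29: h_left=2, h_right=1, diff=1 [OK], height=3
All nodes satisfy the balance condition.
Result: Balanced


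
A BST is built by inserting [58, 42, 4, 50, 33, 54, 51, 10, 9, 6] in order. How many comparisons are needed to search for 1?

Search path for 1: 58 -> 42 -> 4
Found: False
Comparisons: 3


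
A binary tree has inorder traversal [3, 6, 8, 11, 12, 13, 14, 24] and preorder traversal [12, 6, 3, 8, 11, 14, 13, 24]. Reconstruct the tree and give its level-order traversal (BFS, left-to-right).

Inorder:  [3, 6, 8, 11, 12, 13, 14, 24]
Preorder: [12, 6, 3, 8, 11, 14, 13, 24]
Algorithm: preorder visits root first, so consume preorder in order;
for each root, split the current inorder slice at that value into
left-subtree inorder and right-subtree inorder, then recurse.
Recursive splits:
  root=12; inorder splits into left=[3, 6, 8, 11], right=[13, 14, 24]
  root=6; inorder splits into left=[3], right=[8, 11]
  root=3; inorder splits into left=[], right=[]
  root=8; inorder splits into left=[], right=[11]
  root=11; inorder splits into left=[], right=[]
  root=14; inorder splits into left=[13], right=[24]
  root=13; inorder splits into left=[], right=[]
  root=24; inorder splits into left=[], right=[]
Reconstructed level-order: [12, 6, 14, 3, 8, 13, 24, 11]


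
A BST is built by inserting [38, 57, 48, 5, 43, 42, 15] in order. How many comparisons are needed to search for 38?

Search path for 38: 38
Found: True
Comparisons: 1


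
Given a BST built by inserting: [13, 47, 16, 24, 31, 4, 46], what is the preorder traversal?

Tree insertion order: [13, 47, 16, 24, 31, 4, 46]
Tree (level-order array): [13, 4, 47, None, None, 16, None, None, 24, None, 31, None, 46]
Preorder traversal: [13, 4, 47, 16, 24, 31, 46]


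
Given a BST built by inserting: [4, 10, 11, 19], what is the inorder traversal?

Tree insertion order: [4, 10, 11, 19]
Tree (level-order array): [4, None, 10, None, 11, None, 19]
Inorder traversal: [4, 10, 11, 19]


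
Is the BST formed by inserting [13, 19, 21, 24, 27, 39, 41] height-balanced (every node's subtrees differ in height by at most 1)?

Tree (level-order array): [13, None, 19, None, 21, None, 24, None, 27, None, 39, None, 41]
Definition: a tree is height-balanced if, at every node, |h(left) - h(right)| <= 1 (empty subtree has height -1).
Bottom-up per-node check:
  node 41: h_left=-1, h_right=-1, diff=0 [OK], height=0
  node 39: h_left=-1, h_right=0, diff=1 [OK], height=1
  node 27: h_left=-1, h_right=1, diff=2 [FAIL (|-1-1|=2 > 1)], height=2
  node 24: h_left=-1, h_right=2, diff=3 [FAIL (|-1-2|=3 > 1)], height=3
  node 21: h_left=-1, h_right=3, diff=4 [FAIL (|-1-3|=4 > 1)], height=4
  node 19: h_left=-1, h_right=4, diff=5 [FAIL (|-1-4|=5 > 1)], height=5
  node 13: h_left=-1, h_right=5, diff=6 [FAIL (|-1-5|=6 > 1)], height=6
Node 27 violates the condition: |-1 - 1| = 2 > 1.
Result: Not balanced


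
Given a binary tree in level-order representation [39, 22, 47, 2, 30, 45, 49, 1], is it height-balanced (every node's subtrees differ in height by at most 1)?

Tree (level-order array): [39, 22, 47, 2, 30, 45, 49, 1]
Definition: a tree is height-balanced if, at every node, |h(left) - h(right)| <= 1 (empty subtree has height -1).
Bottom-up per-node check:
  node 1: h_left=-1, h_right=-1, diff=0 [OK], height=0
  node 2: h_left=0, h_right=-1, diff=1 [OK], height=1
  node 30: h_left=-1, h_right=-1, diff=0 [OK], height=0
  node 22: h_left=1, h_right=0, diff=1 [OK], height=2
  node 45: h_left=-1, h_right=-1, diff=0 [OK], height=0
  node 49: h_left=-1, h_right=-1, diff=0 [OK], height=0
  node 47: h_left=0, h_right=0, diff=0 [OK], height=1
  node 39: h_left=2, h_right=1, diff=1 [OK], height=3
All nodes satisfy the balance condition.
Result: Balanced


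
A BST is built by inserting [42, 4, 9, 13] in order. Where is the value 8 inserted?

Starting tree (level order): [42, 4, None, None, 9, None, 13]
Insertion path: 42 -> 4 -> 9
Result: insert 8 as left child of 9
Final tree (level order): [42, 4, None, None, 9, 8, 13]


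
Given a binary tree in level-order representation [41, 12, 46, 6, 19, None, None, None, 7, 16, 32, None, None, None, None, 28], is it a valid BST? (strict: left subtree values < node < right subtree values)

Level-order array: [41, 12, 46, 6, 19, None, None, None, 7, 16, 32, None, None, None, None, 28]
Validate using subtree bounds (lo, hi): at each node, require lo < value < hi,
then recurse left with hi=value and right with lo=value.
Preorder trace (stopping at first violation):
  at node 41 with bounds (-inf, +inf): OK
  at node 12 with bounds (-inf, 41): OK
  at node 6 with bounds (-inf, 12): OK
  at node 7 with bounds (6, 12): OK
  at node 19 with bounds (12, 41): OK
  at node 16 with bounds (12, 19): OK
  at node 32 with bounds (19, 41): OK
  at node 28 with bounds (19, 32): OK
  at node 46 with bounds (41, +inf): OK
No violation found at any node.
Result: Valid BST


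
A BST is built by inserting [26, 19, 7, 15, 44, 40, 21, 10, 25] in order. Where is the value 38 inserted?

Starting tree (level order): [26, 19, 44, 7, 21, 40, None, None, 15, None, 25, None, None, 10]
Insertion path: 26 -> 44 -> 40
Result: insert 38 as left child of 40
Final tree (level order): [26, 19, 44, 7, 21, 40, None, None, 15, None, 25, 38, None, 10]


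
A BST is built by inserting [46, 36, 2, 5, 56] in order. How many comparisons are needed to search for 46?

Search path for 46: 46
Found: True
Comparisons: 1


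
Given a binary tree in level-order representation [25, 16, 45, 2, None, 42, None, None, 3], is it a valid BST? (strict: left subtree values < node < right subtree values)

Level-order array: [25, 16, 45, 2, None, 42, None, None, 3]
Validate using subtree bounds (lo, hi): at each node, require lo < value < hi,
then recurse left with hi=value and right with lo=value.
Preorder trace (stopping at first violation):
  at node 25 with bounds (-inf, +inf): OK
  at node 16 with bounds (-inf, 25): OK
  at node 2 with bounds (-inf, 16): OK
  at node 3 with bounds (2, 16): OK
  at node 45 with bounds (25, +inf): OK
  at node 42 with bounds (25, 45): OK
No violation found at any node.
Result: Valid BST


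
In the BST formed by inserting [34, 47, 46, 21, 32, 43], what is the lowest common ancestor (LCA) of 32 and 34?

Tree insertion order: [34, 47, 46, 21, 32, 43]
Tree (level-order array): [34, 21, 47, None, 32, 46, None, None, None, 43]
In a BST, the LCA of p=32, q=34 is the first node v on the
root-to-leaf path with p <= v <= q (go left if both < v, right if both > v).
Walk from root:
  at 34: 32 <= 34 <= 34, this is the LCA
LCA = 34


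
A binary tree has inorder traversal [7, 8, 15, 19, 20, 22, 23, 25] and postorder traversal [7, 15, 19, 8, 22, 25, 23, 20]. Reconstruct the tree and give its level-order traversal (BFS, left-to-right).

Inorder:   [7, 8, 15, 19, 20, 22, 23, 25]
Postorder: [7, 15, 19, 8, 22, 25, 23, 20]
Algorithm: postorder visits root last, so walk postorder right-to-left;
each value is the root of the current inorder slice — split it at that
value, recurse on the right subtree first, then the left.
Recursive splits:
  root=20; inorder splits into left=[7, 8, 15, 19], right=[22, 23, 25]
  root=23; inorder splits into left=[22], right=[25]
  root=25; inorder splits into left=[], right=[]
  root=22; inorder splits into left=[], right=[]
  root=8; inorder splits into left=[7], right=[15, 19]
  root=19; inorder splits into left=[15], right=[]
  root=15; inorder splits into left=[], right=[]
  root=7; inorder splits into left=[], right=[]
Reconstructed level-order: [20, 8, 23, 7, 19, 22, 25, 15]


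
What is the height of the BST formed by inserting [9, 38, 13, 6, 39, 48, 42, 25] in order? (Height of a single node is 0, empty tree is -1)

Insertion order: [9, 38, 13, 6, 39, 48, 42, 25]
Tree (level-order array): [9, 6, 38, None, None, 13, 39, None, 25, None, 48, None, None, 42]
Compute height bottom-up (empty subtree = -1):
  height(6) = 1 + max(-1, -1) = 0
  height(25) = 1 + max(-1, -1) = 0
  height(13) = 1 + max(-1, 0) = 1
  height(42) = 1 + max(-1, -1) = 0
  height(48) = 1 + max(0, -1) = 1
  height(39) = 1 + max(-1, 1) = 2
  height(38) = 1 + max(1, 2) = 3
  height(9) = 1 + max(0, 3) = 4
Height = 4


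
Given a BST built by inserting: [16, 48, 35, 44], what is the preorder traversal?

Tree insertion order: [16, 48, 35, 44]
Tree (level-order array): [16, None, 48, 35, None, None, 44]
Preorder traversal: [16, 48, 35, 44]


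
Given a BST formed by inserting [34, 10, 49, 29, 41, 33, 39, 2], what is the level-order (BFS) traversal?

Tree insertion order: [34, 10, 49, 29, 41, 33, 39, 2]
Tree (level-order array): [34, 10, 49, 2, 29, 41, None, None, None, None, 33, 39]
BFS from the root, enqueuing left then right child of each popped node:
  queue [34] -> pop 34, enqueue [10, 49], visited so far: [34]
  queue [10, 49] -> pop 10, enqueue [2, 29], visited so far: [34, 10]
  queue [49, 2, 29] -> pop 49, enqueue [41], visited so far: [34, 10, 49]
  queue [2, 29, 41] -> pop 2, enqueue [none], visited so far: [34, 10, 49, 2]
  queue [29, 41] -> pop 29, enqueue [33], visited so far: [34, 10, 49, 2, 29]
  queue [41, 33] -> pop 41, enqueue [39], visited so far: [34, 10, 49, 2, 29, 41]
  queue [33, 39] -> pop 33, enqueue [none], visited so far: [34, 10, 49, 2, 29, 41, 33]
  queue [39] -> pop 39, enqueue [none], visited so far: [34, 10, 49, 2, 29, 41, 33, 39]
Result: [34, 10, 49, 2, 29, 41, 33, 39]


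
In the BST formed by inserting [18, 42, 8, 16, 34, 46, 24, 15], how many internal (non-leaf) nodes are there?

Tree built from: [18, 42, 8, 16, 34, 46, 24, 15]
Tree (level-order array): [18, 8, 42, None, 16, 34, 46, 15, None, 24]
Rule: An internal node has at least one child.
Per-node child counts:
  node 18: 2 child(ren)
  node 8: 1 child(ren)
  node 16: 1 child(ren)
  node 15: 0 child(ren)
  node 42: 2 child(ren)
  node 34: 1 child(ren)
  node 24: 0 child(ren)
  node 46: 0 child(ren)
Matching nodes: [18, 8, 16, 42, 34]
Count of internal (non-leaf) nodes: 5


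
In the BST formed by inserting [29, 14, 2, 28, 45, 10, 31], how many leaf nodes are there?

Tree built from: [29, 14, 2, 28, 45, 10, 31]
Tree (level-order array): [29, 14, 45, 2, 28, 31, None, None, 10]
Rule: A leaf has 0 children.
Per-node child counts:
  node 29: 2 child(ren)
  node 14: 2 child(ren)
  node 2: 1 child(ren)
  node 10: 0 child(ren)
  node 28: 0 child(ren)
  node 45: 1 child(ren)
  node 31: 0 child(ren)
Matching nodes: [10, 28, 31]
Count of leaf nodes: 3


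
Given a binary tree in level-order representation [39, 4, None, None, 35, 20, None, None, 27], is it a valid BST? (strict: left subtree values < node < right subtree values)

Level-order array: [39, 4, None, None, 35, 20, None, None, 27]
Validate using subtree bounds (lo, hi): at each node, require lo < value < hi,
then recurse left with hi=value and right with lo=value.
Preorder trace (stopping at first violation):
  at node 39 with bounds (-inf, +inf): OK
  at node 4 with bounds (-inf, 39): OK
  at node 35 with bounds (4, 39): OK
  at node 20 with bounds (4, 35): OK
  at node 27 with bounds (20, 35): OK
No violation found at any node.
Result: Valid BST


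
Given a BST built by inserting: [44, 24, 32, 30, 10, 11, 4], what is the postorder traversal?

Tree insertion order: [44, 24, 32, 30, 10, 11, 4]
Tree (level-order array): [44, 24, None, 10, 32, 4, 11, 30]
Postorder traversal: [4, 11, 10, 30, 32, 24, 44]


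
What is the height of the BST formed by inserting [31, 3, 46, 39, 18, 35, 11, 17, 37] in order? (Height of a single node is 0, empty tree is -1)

Insertion order: [31, 3, 46, 39, 18, 35, 11, 17, 37]
Tree (level-order array): [31, 3, 46, None, 18, 39, None, 11, None, 35, None, None, 17, None, 37]
Compute height bottom-up (empty subtree = -1):
  height(17) = 1 + max(-1, -1) = 0
  height(11) = 1 + max(-1, 0) = 1
  height(18) = 1 + max(1, -1) = 2
  height(3) = 1 + max(-1, 2) = 3
  height(37) = 1 + max(-1, -1) = 0
  height(35) = 1 + max(-1, 0) = 1
  height(39) = 1 + max(1, -1) = 2
  height(46) = 1 + max(2, -1) = 3
  height(31) = 1 + max(3, 3) = 4
Height = 4


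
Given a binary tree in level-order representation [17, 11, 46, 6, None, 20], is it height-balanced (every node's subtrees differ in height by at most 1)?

Tree (level-order array): [17, 11, 46, 6, None, 20]
Definition: a tree is height-balanced if, at every node, |h(left) - h(right)| <= 1 (empty subtree has height -1).
Bottom-up per-node check:
  node 6: h_left=-1, h_right=-1, diff=0 [OK], height=0
  node 11: h_left=0, h_right=-1, diff=1 [OK], height=1
  node 20: h_left=-1, h_right=-1, diff=0 [OK], height=0
  node 46: h_left=0, h_right=-1, diff=1 [OK], height=1
  node 17: h_left=1, h_right=1, diff=0 [OK], height=2
All nodes satisfy the balance condition.
Result: Balanced


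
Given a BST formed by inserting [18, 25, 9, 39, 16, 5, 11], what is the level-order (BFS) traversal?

Tree insertion order: [18, 25, 9, 39, 16, 5, 11]
Tree (level-order array): [18, 9, 25, 5, 16, None, 39, None, None, 11]
BFS from the root, enqueuing left then right child of each popped node:
  queue [18] -> pop 18, enqueue [9, 25], visited so far: [18]
  queue [9, 25] -> pop 9, enqueue [5, 16], visited so far: [18, 9]
  queue [25, 5, 16] -> pop 25, enqueue [39], visited so far: [18, 9, 25]
  queue [5, 16, 39] -> pop 5, enqueue [none], visited so far: [18, 9, 25, 5]
  queue [16, 39] -> pop 16, enqueue [11], visited so far: [18, 9, 25, 5, 16]
  queue [39, 11] -> pop 39, enqueue [none], visited so far: [18, 9, 25, 5, 16, 39]
  queue [11] -> pop 11, enqueue [none], visited so far: [18, 9, 25, 5, 16, 39, 11]
Result: [18, 9, 25, 5, 16, 39, 11]


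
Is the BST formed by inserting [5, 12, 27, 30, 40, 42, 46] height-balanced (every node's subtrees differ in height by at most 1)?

Tree (level-order array): [5, None, 12, None, 27, None, 30, None, 40, None, 42, None, 46]
Definition: a tree is height-balanced if, at every node, |h(left) - h(right)| <= 1 (empty subtree has height -1).
Bottom-up per-node check:
  node 46: h_left=-1, h_right=-1, diff=0 [OK], height=0
  node 42: h_left=-1, h_right=0, diff=1 [OK], height=1
  node 40: h_left=-1, h_right=1, diff=2 [FAIL (|-1-1|=2 > 1)], height=2
  node 30: h_left=-1, h_right=2, diff=3 [FAIL (|-1-2|=3 > 1)], height=3
  node 27: h_left=-1, h_right=3, diff=4 [FAIL (|-1-3|=4 > 1)], height=4
  node 12: h_left=-1, h_right=4, diff=5 [FAIL (|-1-4|=5 > 1)], height=5
  node 5: h_left=-1, h_right=5, diff=6 [FAIL (|-1-5|=6 > 1)], height=6
Node 40 violates the condition: |-1 - 1| = 2 > 1.
Result: Not balanced
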